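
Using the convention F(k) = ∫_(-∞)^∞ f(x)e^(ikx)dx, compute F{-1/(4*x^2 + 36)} -pi*exp(-3*Abs(k))/12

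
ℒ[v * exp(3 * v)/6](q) 1/(6 * (q - 3)^2)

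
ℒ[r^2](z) 2/z^3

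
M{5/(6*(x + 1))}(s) 5*pi*csc(pi*s)/6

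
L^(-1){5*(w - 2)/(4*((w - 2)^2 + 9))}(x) 5*exp(2*x)*cos(3*x)/4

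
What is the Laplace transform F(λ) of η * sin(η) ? 2 * λ/(λ^2+1) ^2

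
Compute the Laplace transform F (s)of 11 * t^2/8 11/ (4 * s^3)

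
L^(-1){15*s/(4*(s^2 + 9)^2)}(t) 5*t*sin(3*t)/8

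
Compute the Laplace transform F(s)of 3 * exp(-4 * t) 3/(s + 4)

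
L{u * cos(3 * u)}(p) (p^2-9)/(p^2 + 9)^2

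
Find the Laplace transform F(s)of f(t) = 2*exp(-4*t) 2/(s + 4)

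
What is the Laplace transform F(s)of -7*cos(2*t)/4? -7*s/(4*s^2 + 16)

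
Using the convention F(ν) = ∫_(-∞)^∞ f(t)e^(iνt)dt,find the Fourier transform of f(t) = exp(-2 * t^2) sqrt(2) * sqrt(pi) * exp(-ν^2/8)/2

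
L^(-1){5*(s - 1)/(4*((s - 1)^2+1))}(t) 5*exp(t)*cos(t)/4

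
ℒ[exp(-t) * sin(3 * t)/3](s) 1/((s + 1)^2 + 9)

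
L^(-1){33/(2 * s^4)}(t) 11 * t^3/4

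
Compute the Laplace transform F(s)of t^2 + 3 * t 3/s^2 + 2/s^3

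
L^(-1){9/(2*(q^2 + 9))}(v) 3*sin(3*v)/2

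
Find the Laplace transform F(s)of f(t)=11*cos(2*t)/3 11*s/(3*(s^2 + 4))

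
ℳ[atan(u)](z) -pi * sec(pi * z/2)/(2 * z)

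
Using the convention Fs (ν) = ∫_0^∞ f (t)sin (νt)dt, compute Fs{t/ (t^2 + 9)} pi*exp (-3*ν)/2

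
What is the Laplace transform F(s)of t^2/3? 2/(3 * s^3)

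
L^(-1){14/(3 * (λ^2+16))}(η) 7 * sin(4 * η)/6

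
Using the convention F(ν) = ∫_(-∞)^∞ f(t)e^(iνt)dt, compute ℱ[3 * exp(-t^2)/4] 3 * sqrt(pi) * exp(-ν^2/4)/4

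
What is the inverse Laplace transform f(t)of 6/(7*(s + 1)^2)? 6*t*exp(-t)/7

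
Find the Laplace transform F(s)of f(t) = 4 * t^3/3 8/s^4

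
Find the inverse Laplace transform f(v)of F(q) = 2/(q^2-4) sinh(2 * v)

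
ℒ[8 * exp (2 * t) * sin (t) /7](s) 8/ (7 * ( (s - 2) ^2 + 1) ) 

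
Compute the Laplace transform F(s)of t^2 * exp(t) 2/(s - 1)^3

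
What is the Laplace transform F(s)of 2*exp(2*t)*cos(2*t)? 2*(s - 2)/((s - 2)^2 + 4)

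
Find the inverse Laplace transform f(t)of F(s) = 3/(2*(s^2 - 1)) 3*sinh(t)/2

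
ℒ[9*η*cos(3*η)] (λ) 9*(λ^2-9)/(λ^2 + 9)^2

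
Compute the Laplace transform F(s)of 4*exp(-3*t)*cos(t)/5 4*(s + 3)/(5*((s + 3)^2 + 1))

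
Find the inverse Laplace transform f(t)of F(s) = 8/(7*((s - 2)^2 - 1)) 8*exp(2*t)*sinh(t)/7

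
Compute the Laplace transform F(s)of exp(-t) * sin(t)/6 1/(6 * ((s + 1)^2 + 1))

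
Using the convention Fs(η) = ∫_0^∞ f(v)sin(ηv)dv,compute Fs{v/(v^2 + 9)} pi*exp(-3*η)/2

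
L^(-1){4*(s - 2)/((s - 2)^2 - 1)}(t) 4*exp(2*t)*cosh(t)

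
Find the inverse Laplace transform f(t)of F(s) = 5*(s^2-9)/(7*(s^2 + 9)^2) 5*t*cos(3*t)/7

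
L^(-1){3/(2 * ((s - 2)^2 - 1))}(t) 3 * exp(2 * t) * sinh(t)/2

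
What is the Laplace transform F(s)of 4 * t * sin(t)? 8 * s/(s^2 + 1)^2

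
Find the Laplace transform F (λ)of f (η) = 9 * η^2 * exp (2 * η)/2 9/ (λ - 2)^3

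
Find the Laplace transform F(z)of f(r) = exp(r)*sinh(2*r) 2/((z - 1)^2 - 4)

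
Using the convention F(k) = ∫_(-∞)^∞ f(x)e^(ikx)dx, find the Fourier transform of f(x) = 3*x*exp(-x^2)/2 3*I*sqrt(pi)*k*exp(-k^2/4)/4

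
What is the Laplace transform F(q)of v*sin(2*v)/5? 4*q/(5*(q^2 + 4)^2)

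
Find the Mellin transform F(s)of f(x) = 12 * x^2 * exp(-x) 12 * gamma(s + 2)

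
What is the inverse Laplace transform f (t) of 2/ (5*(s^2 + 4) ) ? sin (2*t) /5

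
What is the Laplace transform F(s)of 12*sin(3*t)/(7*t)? 12*atan(3/s)/7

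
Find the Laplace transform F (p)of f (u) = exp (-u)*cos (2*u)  (p+1)/ ( (p+1)^2+4)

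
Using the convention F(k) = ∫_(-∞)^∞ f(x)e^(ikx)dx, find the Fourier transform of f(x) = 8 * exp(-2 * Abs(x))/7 32/(7 * (k^2 + 4))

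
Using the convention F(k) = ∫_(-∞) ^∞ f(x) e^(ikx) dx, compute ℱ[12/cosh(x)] 12 * pi/cosh(pi * k/2) 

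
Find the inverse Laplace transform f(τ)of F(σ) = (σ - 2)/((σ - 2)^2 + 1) exp(2*τ)*cos(τ)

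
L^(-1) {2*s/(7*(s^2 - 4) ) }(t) 2*cosh(2*t) /7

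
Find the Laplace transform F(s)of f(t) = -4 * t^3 -24/s^4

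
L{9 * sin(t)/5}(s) 9/(5 * (s^2 + 1))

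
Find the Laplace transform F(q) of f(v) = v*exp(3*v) (q - 3) ^(-2) 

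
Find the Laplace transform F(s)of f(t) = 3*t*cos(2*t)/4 3*(s^2 - 4)/(4*(s^2 + 4)^2)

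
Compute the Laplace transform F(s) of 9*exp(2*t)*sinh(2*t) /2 9/(s*(s - 4) ) 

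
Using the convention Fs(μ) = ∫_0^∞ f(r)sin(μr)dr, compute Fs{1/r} pi/2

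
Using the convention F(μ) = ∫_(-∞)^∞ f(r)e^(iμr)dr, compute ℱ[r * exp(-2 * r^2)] sqrt(2) * I * sqrt(pi) * μ * exp(-μ^2/8)/8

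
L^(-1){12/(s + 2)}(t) 12*exp(-2*t)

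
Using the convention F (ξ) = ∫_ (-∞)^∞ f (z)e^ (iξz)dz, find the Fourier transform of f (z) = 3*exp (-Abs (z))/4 3/ (2*(ξ^2+1))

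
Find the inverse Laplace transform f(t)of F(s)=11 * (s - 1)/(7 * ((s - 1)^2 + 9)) 11 * exp(t) * cos(3 * t)/7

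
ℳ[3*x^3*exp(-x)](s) 3*gamma(s + 3)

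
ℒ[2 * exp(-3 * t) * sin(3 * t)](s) 6/((s+3)^2+9)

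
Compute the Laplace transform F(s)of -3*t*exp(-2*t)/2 -3/(2*(s + 2)^2)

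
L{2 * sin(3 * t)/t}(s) 2 * atan(3/s)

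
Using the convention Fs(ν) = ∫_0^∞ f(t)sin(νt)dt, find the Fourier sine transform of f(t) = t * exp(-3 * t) 6 * ν/(ν^2 + 9)^2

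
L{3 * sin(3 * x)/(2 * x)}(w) 3 * atan(3/w)/2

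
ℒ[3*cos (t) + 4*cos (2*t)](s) 4*s/ (s^2 + 4) + 3*s/ (s^2 + 1)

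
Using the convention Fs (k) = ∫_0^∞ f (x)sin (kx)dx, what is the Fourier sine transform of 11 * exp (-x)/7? 11 * k/ (7 * (k^2 + 1))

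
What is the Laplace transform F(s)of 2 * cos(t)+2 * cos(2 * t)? 2 * s/(s^2+4)+2 * s/(s^2+1)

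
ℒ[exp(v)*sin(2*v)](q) 2/((q - 1)^2 + 4)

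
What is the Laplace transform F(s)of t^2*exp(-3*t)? 2/(s+3)^3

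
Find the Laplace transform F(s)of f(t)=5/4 5/(4 * s)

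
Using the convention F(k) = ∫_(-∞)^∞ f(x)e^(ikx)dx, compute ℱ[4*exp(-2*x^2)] 2*sqrt(2)*sqrt(pi)*exp(-k^2/8)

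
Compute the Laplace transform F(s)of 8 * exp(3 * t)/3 8/(3 * (s - 3))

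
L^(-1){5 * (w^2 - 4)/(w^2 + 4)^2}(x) 5 * x * cos(2 * x)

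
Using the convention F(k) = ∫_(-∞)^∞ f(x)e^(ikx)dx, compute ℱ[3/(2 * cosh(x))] 3 * pi/(2 * cosh(pi * k/2))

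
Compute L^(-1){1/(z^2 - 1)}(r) sinh(r)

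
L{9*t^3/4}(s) 27/(2*s^4)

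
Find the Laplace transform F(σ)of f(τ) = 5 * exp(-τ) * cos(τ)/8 5 * (σ + 1)/(8 * ((σ + 1)^2 + 1))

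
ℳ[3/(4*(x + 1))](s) 3*pi*csc(pi*s)/4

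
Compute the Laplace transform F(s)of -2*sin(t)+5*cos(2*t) 5*s/(s^2+4) - 2/(s^2+1)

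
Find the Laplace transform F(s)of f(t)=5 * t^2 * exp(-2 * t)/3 10/(3 * (s + 2)^3)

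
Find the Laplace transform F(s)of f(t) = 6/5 6/(5*s)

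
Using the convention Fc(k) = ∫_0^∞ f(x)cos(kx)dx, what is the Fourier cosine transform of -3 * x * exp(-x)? 3 * (k^2 - 1)/(k^2 + 1)^2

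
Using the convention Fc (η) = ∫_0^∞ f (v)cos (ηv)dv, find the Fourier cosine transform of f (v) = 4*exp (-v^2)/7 2*sqrt (pi)*exp (-η^2/4)/7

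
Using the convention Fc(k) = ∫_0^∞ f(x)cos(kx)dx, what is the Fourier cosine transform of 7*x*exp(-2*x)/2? 7*(4 - k^2)/(2*(k^2 + 4)^2)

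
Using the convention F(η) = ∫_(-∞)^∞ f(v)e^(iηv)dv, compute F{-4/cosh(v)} -4 * pi/cosh(pi * η/2)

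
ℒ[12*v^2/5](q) 24/(5*q^3)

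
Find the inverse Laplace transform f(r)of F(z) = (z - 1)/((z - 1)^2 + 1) exp(r) * cos(r)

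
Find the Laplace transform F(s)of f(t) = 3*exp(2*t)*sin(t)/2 3/(2*((s - 2)^2 + 1))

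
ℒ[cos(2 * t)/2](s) s/(2 * (s^2 + 4))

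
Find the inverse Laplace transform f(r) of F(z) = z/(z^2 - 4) cosh(2*r) 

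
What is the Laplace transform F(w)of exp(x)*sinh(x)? 1/(w*(w - 2))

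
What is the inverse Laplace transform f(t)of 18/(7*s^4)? 3*t^3/7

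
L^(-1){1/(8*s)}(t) 1/8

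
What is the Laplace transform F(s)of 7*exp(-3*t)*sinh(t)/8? 7/(8*((s + 3)^2 - 1))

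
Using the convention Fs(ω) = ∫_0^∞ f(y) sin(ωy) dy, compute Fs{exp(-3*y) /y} atan(ω/3) 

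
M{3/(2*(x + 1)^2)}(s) -3*pi*(s - 1)/(2*sin(pi*s))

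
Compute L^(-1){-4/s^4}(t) -2 * t^3/3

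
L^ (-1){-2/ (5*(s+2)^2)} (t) -2*t*exp (-2*t)/5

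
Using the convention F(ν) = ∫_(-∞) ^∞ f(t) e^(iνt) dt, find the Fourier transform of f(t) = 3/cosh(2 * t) 3 * pi/(2 * cosh(pi * ν/4) ) 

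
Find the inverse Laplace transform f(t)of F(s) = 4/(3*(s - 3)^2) 4*t*exp(3*t)/3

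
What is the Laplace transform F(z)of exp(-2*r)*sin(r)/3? 1/(3*((z+2)^2+1))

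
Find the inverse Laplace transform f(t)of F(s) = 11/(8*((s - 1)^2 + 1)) 11*exp(t)*sin(t)/8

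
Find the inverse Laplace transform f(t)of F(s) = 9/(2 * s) 9/2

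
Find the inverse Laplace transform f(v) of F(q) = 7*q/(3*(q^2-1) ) 7*cosh(v) /3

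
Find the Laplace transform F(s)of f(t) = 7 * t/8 7/(8 * s^2)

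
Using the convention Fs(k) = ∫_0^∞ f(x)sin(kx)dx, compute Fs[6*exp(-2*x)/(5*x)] 6*atan(k/2)/5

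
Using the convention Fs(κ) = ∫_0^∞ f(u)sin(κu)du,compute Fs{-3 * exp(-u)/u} -3 * atan(κ)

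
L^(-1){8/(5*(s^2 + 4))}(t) 4*sin(2*t)/5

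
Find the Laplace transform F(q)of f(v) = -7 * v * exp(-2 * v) -7/(q + 2)^2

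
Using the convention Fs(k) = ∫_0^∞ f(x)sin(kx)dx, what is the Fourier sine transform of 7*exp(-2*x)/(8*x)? 7*atan(k/2)/8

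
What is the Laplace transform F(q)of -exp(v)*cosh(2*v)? (1 - q)/((q - 1)^2 - 4)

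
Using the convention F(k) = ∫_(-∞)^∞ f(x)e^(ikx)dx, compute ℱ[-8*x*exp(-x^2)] -4*I*sqrt(pi)*k*exp(-k^2/4)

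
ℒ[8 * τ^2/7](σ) 16/(7 * σ^3)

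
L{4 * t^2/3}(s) 8/(3 * s^3)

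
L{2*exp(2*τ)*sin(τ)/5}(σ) 2/(5*((σ - 2)^2 + 1))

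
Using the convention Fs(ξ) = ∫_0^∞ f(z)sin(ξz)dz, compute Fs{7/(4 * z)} 7 * pi/8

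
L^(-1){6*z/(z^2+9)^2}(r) r*sin(3*r)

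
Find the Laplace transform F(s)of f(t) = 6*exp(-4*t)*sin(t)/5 6/(5*((s + 4)^2 + 1))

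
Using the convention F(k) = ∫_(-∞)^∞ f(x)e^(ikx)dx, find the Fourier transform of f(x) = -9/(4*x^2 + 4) -9*pi*exp(-Abs(k))/4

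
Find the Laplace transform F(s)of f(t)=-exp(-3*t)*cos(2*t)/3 (-s - 3)/(3*((s + 3)^2 + 4))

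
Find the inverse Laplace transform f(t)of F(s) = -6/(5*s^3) -3*t^2/5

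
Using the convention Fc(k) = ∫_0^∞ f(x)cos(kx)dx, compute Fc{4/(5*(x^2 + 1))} 2*pi*exp(-k)/5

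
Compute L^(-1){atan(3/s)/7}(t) sin(3*t)/(7*t)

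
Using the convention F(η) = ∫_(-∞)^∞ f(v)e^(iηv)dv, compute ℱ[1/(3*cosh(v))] pi/(3*cosh(pi*η/2))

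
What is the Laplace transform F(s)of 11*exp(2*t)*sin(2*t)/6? 11/(3*((s - 2)^2+4))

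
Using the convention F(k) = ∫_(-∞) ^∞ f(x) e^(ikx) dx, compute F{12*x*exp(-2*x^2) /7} 3*sqrt(2)*I*sqrt(pi)*k*exp(-k^2/8) /14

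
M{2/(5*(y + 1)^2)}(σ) -2*pi*(σ - 1)/(5*sin(pi*σ))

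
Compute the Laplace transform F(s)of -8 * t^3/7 -48/(7 * s^4)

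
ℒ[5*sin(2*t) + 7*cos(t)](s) 7*s/(s^2 + 1) + 10/(s^2 + 4)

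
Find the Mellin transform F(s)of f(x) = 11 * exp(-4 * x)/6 11 * gamma(s)/(6 * 2^(2 * s))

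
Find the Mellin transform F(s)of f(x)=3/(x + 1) 3*pi*csc(pi*s)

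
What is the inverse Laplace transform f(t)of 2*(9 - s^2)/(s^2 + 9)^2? -2*t*cos(3*t)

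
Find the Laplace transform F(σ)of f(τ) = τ σ^(-2)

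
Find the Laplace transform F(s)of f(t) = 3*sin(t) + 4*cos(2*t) 4*s/(s^2 + 4) + 3/(s^2 + 1)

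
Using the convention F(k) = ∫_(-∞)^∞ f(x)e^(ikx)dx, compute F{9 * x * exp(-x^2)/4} 9 * I * sqrt(pi) * k * exp(-k^2/4)/8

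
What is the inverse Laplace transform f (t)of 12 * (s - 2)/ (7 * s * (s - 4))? 12 * exp (2 * t) * cosh (2 * t)/7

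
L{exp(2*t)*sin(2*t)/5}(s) 2/(5*((s - 2)^2 + 4))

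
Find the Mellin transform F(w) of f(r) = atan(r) -pi*sec(pi*w/2) /(2*w) 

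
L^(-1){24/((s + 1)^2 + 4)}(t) 12 * exp(-t) * sin(2 * t)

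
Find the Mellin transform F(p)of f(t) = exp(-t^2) gamma(p/2)/2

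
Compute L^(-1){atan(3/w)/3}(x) sin(3*x)/(3*x)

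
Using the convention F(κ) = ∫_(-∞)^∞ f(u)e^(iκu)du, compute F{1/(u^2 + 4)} pi*exp(-2*Abs(κ))/2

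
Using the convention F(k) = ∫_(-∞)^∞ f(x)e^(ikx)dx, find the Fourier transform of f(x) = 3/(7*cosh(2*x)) 3*pi/(14*cosh(pi*k/4))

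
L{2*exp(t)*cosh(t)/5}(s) 2*(s - 1)/(5*s*(s - 2))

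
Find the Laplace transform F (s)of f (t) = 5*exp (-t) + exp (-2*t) 1/ (s + 2) + 5/ (s + 1)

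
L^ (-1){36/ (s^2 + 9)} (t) 12*sin (3*t)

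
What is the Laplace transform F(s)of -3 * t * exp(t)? -3/(s - 1)^2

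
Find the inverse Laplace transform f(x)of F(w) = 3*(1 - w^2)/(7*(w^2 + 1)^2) -3*x*cos(x)/7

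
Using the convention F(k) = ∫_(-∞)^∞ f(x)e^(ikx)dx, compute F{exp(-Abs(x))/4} 1/(2*(k^2 + 1))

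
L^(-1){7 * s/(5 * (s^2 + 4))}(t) 7 * cos(2 * t)/5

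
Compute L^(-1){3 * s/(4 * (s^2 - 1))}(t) 3 * cosh(t)/4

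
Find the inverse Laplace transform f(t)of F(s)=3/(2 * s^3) 3 * t^2/4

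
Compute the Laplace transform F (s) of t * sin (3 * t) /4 3 * s/ (2 * (s^2 + 9) ^2) 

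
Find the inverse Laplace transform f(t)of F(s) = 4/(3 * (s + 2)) 4 * exp(-2 * t)/3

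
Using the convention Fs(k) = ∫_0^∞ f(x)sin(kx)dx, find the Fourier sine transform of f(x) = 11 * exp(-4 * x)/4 11 * k/(4 * (k^2 + 16))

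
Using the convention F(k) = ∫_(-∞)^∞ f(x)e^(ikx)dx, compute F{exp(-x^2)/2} sqrt(pi) * exp(-k^2/4)/2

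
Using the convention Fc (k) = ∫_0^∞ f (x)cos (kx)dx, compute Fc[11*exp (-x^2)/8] 11*sqrt (pi)*exp (-k^2/4)/16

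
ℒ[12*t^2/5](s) 24/(5*s^3) 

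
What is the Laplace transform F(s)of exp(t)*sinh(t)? 1/(s*(s - 2))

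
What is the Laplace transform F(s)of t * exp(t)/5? 1/(5 * (s - 1)^2)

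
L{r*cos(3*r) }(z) (z^2 - 9) /(z^2+9) ^2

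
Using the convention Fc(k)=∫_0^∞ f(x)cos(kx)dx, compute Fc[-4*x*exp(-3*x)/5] 4*(k^2 - 9)/(5*(k^2 + 9)^2)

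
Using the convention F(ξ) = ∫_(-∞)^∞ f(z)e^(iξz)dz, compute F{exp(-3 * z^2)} sqrt(3) * sqrt(pi) * exp(-ξ^2/12)/3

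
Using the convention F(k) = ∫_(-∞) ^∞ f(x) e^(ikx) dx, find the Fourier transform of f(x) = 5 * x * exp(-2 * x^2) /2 5 * sqrt(2) * I * sqrt(pi) * k * exp(-k^2/8) /16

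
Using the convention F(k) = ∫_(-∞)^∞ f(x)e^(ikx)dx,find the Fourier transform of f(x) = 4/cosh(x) 4*pi/cosh(pi*k/2)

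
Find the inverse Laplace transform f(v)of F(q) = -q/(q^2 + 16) -cos(4*v)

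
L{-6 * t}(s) -6/s^2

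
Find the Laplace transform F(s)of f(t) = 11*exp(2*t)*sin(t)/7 11/(7*((s - 2)^2 + 1))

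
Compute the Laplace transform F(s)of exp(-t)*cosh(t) (s + 1)/(s*(s + 2))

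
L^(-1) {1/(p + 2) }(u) exp(-2 * u) 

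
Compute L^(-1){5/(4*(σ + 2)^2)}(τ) 5*τ*exp(-2*τ)/4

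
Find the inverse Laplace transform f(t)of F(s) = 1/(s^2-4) sinh(2*t)/2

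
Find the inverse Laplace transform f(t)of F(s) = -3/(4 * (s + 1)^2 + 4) -3 * exp(-t) * sin(t)/4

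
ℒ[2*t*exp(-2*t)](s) 2/(s + 2)^2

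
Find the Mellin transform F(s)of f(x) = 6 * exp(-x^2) 3 * gamma(s/2)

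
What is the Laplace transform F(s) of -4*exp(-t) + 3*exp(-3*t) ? 3/(s + 3) - 4/(s + 1) 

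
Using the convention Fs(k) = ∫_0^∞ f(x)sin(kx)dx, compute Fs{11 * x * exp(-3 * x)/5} 66 * k/(5 * (k^2 + 9)^2)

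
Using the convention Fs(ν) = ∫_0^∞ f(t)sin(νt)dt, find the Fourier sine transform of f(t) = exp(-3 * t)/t atan(ν/3)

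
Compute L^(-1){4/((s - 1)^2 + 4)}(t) 2 * exp(t) * sin(2 * t)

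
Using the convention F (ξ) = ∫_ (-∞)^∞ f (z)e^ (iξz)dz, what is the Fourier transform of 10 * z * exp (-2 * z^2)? 5 * sqrt (2) * I * sqrt (pi) * ξ * exp (-ξ^2/8)/4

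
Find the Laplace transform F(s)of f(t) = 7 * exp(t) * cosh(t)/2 7 * (s - 1)/(2 * s * (s - 2))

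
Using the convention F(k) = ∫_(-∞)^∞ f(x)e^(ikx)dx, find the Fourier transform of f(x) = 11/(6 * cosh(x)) 11 * pi/(6 * cosh(pi * k/2))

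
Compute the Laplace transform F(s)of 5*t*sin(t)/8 5*s/(4*(s^2 + 1)^2)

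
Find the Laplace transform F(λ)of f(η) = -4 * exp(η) -4/(λ - 1)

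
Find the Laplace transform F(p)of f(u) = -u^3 -6/p^4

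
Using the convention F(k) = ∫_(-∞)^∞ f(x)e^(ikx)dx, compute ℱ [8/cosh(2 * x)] 4 * pi/cosh(pi * k/4)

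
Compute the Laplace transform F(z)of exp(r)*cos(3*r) (z - 1)/((z - 1)^2+9)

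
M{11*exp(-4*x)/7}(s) 11*gamma(s)/(7*4^s)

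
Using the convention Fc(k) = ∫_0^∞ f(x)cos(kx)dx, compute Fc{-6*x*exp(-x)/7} 6*(k^2 - 1)/(7*(k^2 + 1)^2)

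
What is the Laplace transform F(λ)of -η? -1/λ^2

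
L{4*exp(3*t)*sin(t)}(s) 4/((s - 3)^2 + 1)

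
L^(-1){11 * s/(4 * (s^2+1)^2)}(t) 11 * t * sin(t)/8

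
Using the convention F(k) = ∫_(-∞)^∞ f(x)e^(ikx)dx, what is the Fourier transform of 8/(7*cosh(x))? 8*pi/(7*cosh(pi*k/2))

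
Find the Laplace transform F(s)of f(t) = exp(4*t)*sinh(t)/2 1/(2*((s - 4)^2-1))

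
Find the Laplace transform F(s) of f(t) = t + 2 2/s + s^(-2) 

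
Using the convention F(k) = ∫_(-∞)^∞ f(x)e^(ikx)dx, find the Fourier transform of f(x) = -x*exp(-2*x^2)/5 -sqrt(2)*I*sqrt(pi)*k*exp(-k^2/8)/40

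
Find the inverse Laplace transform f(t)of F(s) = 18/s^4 3*t^3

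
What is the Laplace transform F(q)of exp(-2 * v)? 1/(q+2)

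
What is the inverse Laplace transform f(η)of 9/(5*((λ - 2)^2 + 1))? 9*exp(2*η)*sin(η)/5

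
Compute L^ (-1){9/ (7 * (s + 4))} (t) 9 * exp (-4 * t)/7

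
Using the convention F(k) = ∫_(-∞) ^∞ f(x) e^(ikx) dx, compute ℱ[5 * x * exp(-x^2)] 5 * I * sqrt(pi) * k * exp(-k^2/4) /2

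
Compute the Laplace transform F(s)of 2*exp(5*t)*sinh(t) 2/((s - 5)^2 - 1)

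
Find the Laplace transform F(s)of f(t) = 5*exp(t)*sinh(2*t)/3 10/(3*((s - 1)^2 - 4))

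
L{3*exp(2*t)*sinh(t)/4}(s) 3/(4*((s - 2)^2 - 1))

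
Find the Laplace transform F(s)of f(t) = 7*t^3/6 7/s^4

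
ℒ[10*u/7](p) 10/(7*p^2)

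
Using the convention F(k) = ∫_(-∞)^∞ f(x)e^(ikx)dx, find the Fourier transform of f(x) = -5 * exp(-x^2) -5 * sqrt(pi) * exp(-k^2/4)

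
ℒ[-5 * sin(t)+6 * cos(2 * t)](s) 6 * s/(s^2+4) - 5/(s^2+1)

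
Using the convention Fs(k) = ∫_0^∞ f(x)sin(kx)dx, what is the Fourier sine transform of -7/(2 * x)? -7 * pi/4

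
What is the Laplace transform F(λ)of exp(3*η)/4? 1/(4*(λ - 3))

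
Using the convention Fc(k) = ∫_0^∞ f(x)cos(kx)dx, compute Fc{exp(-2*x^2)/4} sqrt(2)*sqrt(pi)*exp(-k^2/8)/16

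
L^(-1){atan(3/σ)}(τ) sin(3 * τ)/τ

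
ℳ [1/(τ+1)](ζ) pi*csc(pi*ζ)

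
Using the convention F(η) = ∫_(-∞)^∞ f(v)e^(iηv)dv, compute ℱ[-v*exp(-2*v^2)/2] -sqrt(2)*I*sqrt(pi)*η*exp(-η^2/8)/16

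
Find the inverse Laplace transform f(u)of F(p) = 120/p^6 u^5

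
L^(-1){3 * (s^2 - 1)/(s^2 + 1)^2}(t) 3 * t * cos(t)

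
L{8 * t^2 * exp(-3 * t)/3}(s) 16/(3 * (s + 3)^3)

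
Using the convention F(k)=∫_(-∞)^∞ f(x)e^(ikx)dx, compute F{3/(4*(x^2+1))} 3*pi*exp(-Abs(k))/4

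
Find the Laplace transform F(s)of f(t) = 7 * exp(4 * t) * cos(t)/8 7 * (s - 4)/(8 * ((s - 4)^2 + 1))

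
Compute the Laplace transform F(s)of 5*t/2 5/(2*s^2)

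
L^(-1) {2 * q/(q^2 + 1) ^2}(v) v * sin(v) 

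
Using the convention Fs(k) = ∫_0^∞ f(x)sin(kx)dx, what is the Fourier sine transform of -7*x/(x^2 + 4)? -7*pi*exp(-2*k)/2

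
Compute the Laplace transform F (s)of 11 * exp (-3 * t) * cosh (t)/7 11 * (s+3)/ (7 * ( (s+3)^2 - 1))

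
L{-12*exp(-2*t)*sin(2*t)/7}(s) -24/(7*(s + 2)^2 + 28)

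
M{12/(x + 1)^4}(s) 2 * gamma(s) * gamma(4 - s)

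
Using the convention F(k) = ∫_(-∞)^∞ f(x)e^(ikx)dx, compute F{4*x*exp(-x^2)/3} 2*I*sqrt(pi)*k*exp(-k^2/4)/3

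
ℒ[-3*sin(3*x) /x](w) -3*atan(3/w) 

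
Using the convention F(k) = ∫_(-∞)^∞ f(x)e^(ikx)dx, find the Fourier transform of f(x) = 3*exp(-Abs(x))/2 3/(k^2 + 1)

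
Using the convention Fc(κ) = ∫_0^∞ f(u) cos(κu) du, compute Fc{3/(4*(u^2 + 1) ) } 3*pi*exp(-κ) /8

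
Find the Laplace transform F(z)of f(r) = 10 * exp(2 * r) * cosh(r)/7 10 * (z - 2)/(7 * ((z - 2)^2 - 1))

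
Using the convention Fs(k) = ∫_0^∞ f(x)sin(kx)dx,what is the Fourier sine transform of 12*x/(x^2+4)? 6*pi*exp(-2*k)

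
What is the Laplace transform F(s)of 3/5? 3/(5*s)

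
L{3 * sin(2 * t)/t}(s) 3 * atan(2/s)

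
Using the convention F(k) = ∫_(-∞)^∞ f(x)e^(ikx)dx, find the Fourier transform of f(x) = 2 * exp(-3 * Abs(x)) 12/(k^2 + 9)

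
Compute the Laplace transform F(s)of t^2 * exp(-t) 2/(s + 1)^3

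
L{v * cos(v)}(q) (q^2 - 1)/(q^2 + 1)^2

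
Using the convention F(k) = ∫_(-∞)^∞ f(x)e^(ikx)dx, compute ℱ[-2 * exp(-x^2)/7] -2 * sqrt(pi) * exp(-k^2/4)/7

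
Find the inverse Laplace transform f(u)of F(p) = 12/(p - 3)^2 12 * u * exp(3 * u)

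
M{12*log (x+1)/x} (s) -12*pi*csc (pi*s)/ (s - 1)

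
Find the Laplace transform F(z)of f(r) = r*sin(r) 2*z/(z^2 + 1)^2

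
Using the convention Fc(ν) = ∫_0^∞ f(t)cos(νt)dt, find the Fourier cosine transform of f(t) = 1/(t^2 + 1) pi * exp(-ν)/2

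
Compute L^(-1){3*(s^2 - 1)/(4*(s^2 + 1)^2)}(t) 3*t*cos(t)/4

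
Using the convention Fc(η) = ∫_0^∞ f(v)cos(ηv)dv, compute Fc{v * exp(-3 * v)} (9 - η^2)/(η^2 + 9)^2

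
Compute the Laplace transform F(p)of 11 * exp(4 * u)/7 11/(7 * (p - 4))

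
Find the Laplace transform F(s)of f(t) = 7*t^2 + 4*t 14/s^3 + 4/s^2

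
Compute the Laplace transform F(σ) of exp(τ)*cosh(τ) (σ - 1) /(σ*(σ - 2) ) 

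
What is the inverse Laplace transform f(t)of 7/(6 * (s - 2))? 7 * exp(2 * t)/6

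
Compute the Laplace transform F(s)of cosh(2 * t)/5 s/(5 * (s^2-4))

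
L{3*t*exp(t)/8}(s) 3/(8*(s - 1)^2)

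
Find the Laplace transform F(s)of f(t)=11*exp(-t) 11/(s + 1)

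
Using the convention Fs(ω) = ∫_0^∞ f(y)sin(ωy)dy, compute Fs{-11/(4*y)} -11*pi/8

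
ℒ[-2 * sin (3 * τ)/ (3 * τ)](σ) -2 * atan (3/σ)/3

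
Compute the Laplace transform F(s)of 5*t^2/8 5/(4*s^3)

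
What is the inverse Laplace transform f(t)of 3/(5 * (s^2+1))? 3 * sin(t)/5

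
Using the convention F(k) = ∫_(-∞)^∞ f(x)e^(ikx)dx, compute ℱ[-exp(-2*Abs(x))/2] -2/(k^2+4)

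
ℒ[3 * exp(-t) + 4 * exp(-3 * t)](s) 3/(s + 1) + 4/(s + 3)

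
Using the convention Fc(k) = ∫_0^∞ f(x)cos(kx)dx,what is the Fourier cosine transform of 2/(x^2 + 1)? pi * exp(-k)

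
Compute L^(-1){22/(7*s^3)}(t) 11*t^2/7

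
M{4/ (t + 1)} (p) 4*pi*csc (pi*p)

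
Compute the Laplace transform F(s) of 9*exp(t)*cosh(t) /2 9*(s - 1) /(2*s*(s - 2) ) 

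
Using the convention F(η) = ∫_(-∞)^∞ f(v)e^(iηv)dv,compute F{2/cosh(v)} 2*pi/cosh(pi*η/2)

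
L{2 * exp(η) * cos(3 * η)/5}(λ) 2 * (λ - 1)/(5 * ((λ - 1)^2 + 9))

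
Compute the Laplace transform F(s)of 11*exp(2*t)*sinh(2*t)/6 11/(3*s*(s - 4))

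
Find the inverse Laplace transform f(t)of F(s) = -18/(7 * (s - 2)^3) -9 * t^2 * exp(2 * t)/7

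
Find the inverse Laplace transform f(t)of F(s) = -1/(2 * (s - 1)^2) -t * exp(t)/2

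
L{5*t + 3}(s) 3/s + 5/s^2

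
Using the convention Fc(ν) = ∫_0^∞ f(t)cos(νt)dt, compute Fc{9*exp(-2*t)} 18/(ν^2+4)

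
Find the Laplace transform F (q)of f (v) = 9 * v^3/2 27/q^4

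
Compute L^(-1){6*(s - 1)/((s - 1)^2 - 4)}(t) 6*exp(t)*cosh(2*t)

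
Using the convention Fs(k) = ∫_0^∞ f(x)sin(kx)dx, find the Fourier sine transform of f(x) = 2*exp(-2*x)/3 2*k/(3*(k^2 + 4))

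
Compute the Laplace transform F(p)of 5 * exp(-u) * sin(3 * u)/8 15/(8 * ((p+1)^2+9))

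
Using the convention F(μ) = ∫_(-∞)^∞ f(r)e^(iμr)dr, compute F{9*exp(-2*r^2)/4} 9*sqrt(2)*sqrt(pi)*exp(-μ^2/8)/8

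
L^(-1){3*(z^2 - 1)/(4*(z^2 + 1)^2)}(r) 3*r*cos(r)/4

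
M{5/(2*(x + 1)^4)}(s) 5*gamma(s)*gamma(4 - s)/12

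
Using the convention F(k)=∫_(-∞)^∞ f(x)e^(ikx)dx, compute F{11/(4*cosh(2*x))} 11*pi/(8*cosh(pi*k/4))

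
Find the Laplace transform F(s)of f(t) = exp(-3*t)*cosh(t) (s + 3)/((s + 3)^2-1)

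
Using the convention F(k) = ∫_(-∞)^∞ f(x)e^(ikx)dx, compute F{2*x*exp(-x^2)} I*sqrt(pi)*k*exp(-k^2/4)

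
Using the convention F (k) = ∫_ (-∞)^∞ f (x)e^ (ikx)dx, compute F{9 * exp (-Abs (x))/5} 18/ (5 * (k^2 + 1))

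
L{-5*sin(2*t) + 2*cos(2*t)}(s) 2*s/(s^2 + 4) - 10/(s^2 + 4)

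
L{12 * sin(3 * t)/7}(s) 36/(7 * (s^2 + 9))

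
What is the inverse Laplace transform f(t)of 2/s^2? 2*t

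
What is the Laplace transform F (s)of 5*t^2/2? 5/s^3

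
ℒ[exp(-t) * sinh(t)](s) 1/(s * (s+2) ) 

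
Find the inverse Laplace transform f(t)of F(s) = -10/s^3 -5 * t^2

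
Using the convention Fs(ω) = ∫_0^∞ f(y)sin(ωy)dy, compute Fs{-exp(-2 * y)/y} -atan(ω/2)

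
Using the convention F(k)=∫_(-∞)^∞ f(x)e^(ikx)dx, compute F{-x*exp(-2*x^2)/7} -sqrt(2)*I*sqrt(pi)*k*exp(-k^2/8)/56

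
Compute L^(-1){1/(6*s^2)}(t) t/6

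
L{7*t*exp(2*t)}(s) 7/(s - 2)^2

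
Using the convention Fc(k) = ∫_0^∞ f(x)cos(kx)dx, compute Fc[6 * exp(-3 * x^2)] sqrt(3) * sqrt(pi) * exp(-k^2/12)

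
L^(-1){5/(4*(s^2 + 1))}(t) 5*sin(t)/4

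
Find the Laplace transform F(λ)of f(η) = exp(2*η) 1/(λ - 2)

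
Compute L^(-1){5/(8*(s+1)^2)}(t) 5*t*exp(-t)/8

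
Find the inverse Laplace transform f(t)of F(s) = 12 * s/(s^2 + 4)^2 3 * t * sin(2 * t)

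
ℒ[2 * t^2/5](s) 4/(5 * s^3)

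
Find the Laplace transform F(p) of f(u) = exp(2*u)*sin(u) 1/((p - 2) ^2 + 1) 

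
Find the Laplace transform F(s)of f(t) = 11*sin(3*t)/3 11/(s^2 + 9)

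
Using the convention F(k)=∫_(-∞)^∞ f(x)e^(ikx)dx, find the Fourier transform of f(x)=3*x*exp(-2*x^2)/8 3*sqrt(2)*I*sqrt(pi)*k*exp(-k^2/8)/64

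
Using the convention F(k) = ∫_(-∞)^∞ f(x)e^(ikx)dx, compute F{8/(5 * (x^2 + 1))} 8 * pi * exp(-Abs(k))/5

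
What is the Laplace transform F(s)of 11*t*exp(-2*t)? 11/(s + 2)^2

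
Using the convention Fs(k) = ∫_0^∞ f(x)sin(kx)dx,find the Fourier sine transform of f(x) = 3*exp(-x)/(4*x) 3*atan(k)/4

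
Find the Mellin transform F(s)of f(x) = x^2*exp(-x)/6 gamma(s + 2)/6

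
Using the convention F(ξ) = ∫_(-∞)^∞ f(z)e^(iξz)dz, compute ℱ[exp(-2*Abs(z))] 4/(ξ^2 + 4)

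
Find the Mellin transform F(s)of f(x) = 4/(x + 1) 4*pi*csc(pi*s)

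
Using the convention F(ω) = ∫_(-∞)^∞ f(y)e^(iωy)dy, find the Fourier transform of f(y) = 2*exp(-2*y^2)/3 sqrt(2)*sqrt(pi)*exp(-ω^2/8)/3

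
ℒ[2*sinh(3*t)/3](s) 2/(s^2 - 9)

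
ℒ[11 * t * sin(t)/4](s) 11 * s/(2 * (s^2 + 1)^2)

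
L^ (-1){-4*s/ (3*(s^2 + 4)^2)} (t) -t*sin (2*t)/3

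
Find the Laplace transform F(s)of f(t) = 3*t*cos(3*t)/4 3*(s^2 - 9)/(4*(s^2 + 9)^2)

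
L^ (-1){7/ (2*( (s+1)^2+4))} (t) 7*exp (-t)*sin (2*t)/4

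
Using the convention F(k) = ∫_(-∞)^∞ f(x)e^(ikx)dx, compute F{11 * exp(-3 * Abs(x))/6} 11/(k^2 + 9)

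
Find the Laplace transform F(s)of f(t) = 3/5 3/(5*s)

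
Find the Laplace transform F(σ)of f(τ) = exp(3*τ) 1/(σ - 3)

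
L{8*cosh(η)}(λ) 8*λ/(λ^2 - 1)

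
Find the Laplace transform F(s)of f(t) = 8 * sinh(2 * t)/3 16/(3 * (s^2 - 4))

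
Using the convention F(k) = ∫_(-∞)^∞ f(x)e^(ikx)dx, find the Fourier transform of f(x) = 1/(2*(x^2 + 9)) pi*exp(-3*Abs(k))/6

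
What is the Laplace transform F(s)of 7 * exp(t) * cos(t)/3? 7 * (s - 1)/(3 * ((s - 1)^2 + 1))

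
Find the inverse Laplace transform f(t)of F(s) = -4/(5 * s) -4/5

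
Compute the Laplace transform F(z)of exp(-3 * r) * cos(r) (z + 3)/((z + 3)^2 + 1)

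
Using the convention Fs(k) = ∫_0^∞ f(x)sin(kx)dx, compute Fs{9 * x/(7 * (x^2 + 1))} 9 * pi * exp(-k)/14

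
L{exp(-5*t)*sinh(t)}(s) 1/((s + 5)^2 - 1)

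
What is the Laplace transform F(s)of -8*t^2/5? -16/(5*s^3)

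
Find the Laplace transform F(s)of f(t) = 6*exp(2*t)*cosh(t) 6*(s - 2)/((s - 2)^2-1)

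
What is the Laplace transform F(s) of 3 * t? 3/s^2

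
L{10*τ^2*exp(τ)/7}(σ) 20/(7*(σ - 1)^3)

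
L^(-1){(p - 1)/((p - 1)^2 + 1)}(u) exp(u)*cos(u)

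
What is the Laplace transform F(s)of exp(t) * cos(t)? (s - 1)/((s - 1)^2 + 1)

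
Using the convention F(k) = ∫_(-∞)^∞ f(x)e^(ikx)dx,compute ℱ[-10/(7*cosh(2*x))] -5*pi/(7*cosh(pi*k/4))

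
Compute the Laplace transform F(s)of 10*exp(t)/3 10/(3*(s - 1))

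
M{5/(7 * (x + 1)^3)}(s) 5 * pi * (s - 2) * (s - 1)/(14 * sin(pi * s))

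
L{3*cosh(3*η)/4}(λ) 3*λ/(4*(λ^2-9))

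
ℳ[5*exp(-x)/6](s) 5*gamma(s)/6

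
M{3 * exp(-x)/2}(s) 3 * gamma(s)/2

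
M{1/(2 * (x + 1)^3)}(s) pi * (s - 2) * (s - 1)/(4 * sin(pi * s))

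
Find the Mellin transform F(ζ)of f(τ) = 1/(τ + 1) pi * csc(pi * ζ)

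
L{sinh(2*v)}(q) 2/(q^2 - 4)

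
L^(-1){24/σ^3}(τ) 12 * τ^2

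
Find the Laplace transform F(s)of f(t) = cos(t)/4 s/(4*(s^2 + 1))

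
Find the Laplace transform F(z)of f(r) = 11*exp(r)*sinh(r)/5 11/(5*z*(z - 2))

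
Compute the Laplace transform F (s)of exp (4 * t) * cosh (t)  (s - 4)/ ( (s - 4)^2 - 1)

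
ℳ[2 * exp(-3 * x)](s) 2 * gamma(s)/3^s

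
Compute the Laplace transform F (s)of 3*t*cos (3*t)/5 3*(s^2 - 9)/ (5*(s^2 + 9)^2)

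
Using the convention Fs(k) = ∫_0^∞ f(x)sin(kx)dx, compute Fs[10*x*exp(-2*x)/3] 40*k/(3*(k^2+4)^2)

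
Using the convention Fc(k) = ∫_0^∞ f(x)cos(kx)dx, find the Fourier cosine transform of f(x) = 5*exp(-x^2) 5*sqrt(pi)*exp(-k^2/4)/2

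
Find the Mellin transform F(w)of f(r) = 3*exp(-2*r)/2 3*gamma(w)/(2*2^w)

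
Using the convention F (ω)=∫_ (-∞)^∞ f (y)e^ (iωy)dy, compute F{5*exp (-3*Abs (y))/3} 10/ (ω^2 + 9)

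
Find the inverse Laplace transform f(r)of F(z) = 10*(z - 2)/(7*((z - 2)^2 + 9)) 10*exp(2*r)*cos(3*r)/7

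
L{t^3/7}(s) 6/(7 * s^4)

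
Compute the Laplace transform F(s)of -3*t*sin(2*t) -12*s/(s^2+4)^2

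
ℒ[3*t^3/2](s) 9/s^4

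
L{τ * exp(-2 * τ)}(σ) (σ + 2)^(-2)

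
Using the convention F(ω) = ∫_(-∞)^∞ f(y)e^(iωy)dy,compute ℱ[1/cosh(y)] pi/cosh(pi*ω/2)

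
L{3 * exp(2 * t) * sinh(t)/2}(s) 3/(2 * ((s - 2)^2 - 1))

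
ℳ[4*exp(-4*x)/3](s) 2^(2 - 2*s)*gamma(s)/3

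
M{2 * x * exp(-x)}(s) 2 * gamma(s+1)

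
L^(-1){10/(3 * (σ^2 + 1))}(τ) 10 * sin(τ)/3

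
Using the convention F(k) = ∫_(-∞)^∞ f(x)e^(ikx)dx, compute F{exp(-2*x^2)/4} sqrt(2)*sqrt(pi)*exp(-k^2/8)/8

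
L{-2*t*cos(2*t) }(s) 2*(4 - s^2) /(s^2 + 4) ^2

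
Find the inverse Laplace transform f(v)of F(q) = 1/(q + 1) exp(-v)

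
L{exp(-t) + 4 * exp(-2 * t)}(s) 1/(s + 1) + 4/(s + 2)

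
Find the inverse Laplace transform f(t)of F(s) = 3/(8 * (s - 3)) 3 * exp(3 * t)/8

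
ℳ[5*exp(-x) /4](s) 5*gamma(s) /4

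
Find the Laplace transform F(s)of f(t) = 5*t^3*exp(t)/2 15/(s - 1)^4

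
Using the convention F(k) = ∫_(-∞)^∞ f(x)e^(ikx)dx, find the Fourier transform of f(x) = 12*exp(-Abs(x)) 24/(k^2 + 1)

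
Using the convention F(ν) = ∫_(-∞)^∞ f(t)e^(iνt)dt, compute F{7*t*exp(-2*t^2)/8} 7*sqrt(2)*I*sqrt(pi)*ν*exp(-ν^2/8)/64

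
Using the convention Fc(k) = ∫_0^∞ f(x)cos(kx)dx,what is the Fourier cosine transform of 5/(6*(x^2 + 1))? 5*pi*exp(-k)/12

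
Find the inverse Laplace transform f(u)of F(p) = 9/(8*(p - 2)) 9*exp(2*u)/8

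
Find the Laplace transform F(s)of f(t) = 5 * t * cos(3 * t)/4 5 * (s^2 - 9)/(4 * (s^2 + 9)^2)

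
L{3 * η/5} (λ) 3/ (5 * λ^2)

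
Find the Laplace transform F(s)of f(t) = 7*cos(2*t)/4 7*s/(4*(s^2 + 4))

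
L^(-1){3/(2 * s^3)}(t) 3 * t^2/4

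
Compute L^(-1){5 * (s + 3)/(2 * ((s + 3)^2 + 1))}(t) 5 * exp(-3 * t) * cos(t)/2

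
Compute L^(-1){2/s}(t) 2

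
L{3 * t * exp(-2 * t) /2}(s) 3/(2 * (s + 2) ^2) 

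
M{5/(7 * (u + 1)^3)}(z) 5 * pi * (z - 2) * (z - 1)/(14 * sin(pi * z))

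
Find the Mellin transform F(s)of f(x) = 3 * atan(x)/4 -3 * pi * sec(pi * s/2)/(8 * s)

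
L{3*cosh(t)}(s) 3*s/(s^2 - 1)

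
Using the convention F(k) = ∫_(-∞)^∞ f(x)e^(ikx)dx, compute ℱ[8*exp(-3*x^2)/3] 8*sqrt(3)*sqrt(pi)*exp(-k^2/12)/9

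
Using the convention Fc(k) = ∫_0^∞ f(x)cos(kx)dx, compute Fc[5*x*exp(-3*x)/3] 5*(9 - k^2)/(3*(k^2 + 9)^2)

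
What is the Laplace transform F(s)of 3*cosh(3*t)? 3*s/(s^2-9)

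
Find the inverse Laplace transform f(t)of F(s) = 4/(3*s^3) 2*t^2/3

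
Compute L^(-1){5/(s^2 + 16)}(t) 5*sin(4*t)/4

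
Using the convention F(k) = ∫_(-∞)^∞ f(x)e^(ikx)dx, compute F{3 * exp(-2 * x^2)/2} 3 * sqrt(2) * sqrt(pi) * exp(-k^2/8)/4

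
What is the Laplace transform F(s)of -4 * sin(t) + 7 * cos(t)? 7 * s/(s^2 + 1) - 4/(s^2 + 1)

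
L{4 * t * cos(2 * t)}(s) 4 * (s^2 - 4)/(s^2 + 4)^2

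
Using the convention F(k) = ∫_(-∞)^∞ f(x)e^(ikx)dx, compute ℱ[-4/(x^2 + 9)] -4 * pi * exp(-3 * Abs(k))/3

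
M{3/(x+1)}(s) 3 * pi * csc(pi * s)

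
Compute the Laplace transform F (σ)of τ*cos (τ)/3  (σ^2 - 1)/ (3*(σ^2 + 1)^2)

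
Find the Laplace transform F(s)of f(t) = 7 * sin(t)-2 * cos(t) 7/(s^2 + 1)-2 * s/(s^2 + 1)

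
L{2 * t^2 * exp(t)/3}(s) 4/(3 * (s - 1)^3)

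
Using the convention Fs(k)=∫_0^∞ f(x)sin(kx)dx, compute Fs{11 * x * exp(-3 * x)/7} 66 * k/(7 * (k^2+9)^2)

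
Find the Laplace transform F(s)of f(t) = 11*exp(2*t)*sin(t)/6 11/(6*((s - 2)^2 + 1))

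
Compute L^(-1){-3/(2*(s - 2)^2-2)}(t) -3*exp(2*t)*sinh(t)/2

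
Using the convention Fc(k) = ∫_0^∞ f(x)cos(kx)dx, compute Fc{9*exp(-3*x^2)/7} 3*sqrt(3)*sqrt(pi)*exp(-k^2/12)/14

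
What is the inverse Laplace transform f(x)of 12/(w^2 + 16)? 3 * sin(4 * x)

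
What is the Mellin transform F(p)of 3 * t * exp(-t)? 3 * gamma(p + 1)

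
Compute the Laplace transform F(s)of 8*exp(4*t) 8/(s - 4)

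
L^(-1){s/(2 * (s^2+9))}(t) cos(3 * t)/2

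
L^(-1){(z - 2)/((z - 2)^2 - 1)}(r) exp(2 * r) * cosh(r)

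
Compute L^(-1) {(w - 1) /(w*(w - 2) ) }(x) exp(x)*cosh(x) 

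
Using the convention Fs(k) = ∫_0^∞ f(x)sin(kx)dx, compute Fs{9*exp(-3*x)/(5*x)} 9*atan(k/3)/5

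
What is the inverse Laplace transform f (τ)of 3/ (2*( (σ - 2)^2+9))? exp (2*τ)*sin (3*τ)/2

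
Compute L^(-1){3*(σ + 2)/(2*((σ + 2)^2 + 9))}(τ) 3*exp(-2*τ)*cos(3*τ)/2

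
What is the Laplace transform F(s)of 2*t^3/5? 12/(5*s^4)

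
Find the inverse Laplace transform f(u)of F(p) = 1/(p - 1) exp(u)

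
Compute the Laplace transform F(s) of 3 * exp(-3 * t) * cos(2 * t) 3 * (s + 3) /((s + 3) ^2 + 4) 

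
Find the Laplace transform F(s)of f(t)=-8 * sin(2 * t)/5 -16/(5 * s^2 + 20)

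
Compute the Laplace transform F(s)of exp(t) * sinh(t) 1/(s * (s - 2))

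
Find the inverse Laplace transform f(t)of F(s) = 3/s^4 t^3/2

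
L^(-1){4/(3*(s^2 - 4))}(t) 2*sinh(2*t)/3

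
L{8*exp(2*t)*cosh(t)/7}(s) 8*(s - 2)/(7*((s - 2)^2 - 1))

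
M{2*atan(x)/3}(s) -pi*sec(pi*s/2)/(3*s)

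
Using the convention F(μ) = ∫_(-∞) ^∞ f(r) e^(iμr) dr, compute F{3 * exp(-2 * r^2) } 3 * sqrt(2) * sqrt(pi) * exp(-μ^2/8) /2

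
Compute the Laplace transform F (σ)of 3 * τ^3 18/σ^4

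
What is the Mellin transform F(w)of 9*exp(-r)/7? 9*gamma(w)/7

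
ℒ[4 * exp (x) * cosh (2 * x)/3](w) 4 * (w - 1)/ (3 * ( (w - 1)^2 - 4))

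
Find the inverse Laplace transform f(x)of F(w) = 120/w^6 x^5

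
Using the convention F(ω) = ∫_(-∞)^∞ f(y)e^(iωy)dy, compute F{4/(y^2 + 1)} 4*pi*exp(-Abs(ω))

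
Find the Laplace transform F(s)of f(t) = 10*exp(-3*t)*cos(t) 10*(s + 3)/((s + 3)^2 + 1)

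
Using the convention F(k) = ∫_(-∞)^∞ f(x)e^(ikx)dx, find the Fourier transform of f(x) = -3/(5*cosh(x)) -3*pi/(5*cosh(pi*k/2))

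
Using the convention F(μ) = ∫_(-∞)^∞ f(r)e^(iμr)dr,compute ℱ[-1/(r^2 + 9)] -pi*exp(-3*Abs(μ))/3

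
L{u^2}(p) 2/p^3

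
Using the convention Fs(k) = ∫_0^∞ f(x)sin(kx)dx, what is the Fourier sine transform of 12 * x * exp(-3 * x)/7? 72 * k/(7 * (k^2 + 9)^2)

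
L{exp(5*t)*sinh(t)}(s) 1/((s - 5)^2 - 1)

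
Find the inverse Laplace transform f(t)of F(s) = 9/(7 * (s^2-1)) 9 * sinh(t)/7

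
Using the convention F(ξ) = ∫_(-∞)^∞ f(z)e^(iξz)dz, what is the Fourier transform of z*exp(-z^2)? I*sqrt(pi)*ξ*exp(-ξ^2/4)/2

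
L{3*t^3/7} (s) 18/ (7*s^4)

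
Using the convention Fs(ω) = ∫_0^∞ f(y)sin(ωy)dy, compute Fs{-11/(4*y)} -11*pi/8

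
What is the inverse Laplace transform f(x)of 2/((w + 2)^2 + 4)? exp(-2 * x) * sin(2 * x)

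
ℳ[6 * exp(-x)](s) 6 * gamma(s) 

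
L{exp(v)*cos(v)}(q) (q - 1)/((q - 1)^2 + 1)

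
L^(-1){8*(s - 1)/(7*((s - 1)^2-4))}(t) 8*exp(t)*cosh(2*t)/7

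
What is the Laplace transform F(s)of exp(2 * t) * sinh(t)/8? 1/(8 * ((s - 2)^2-1))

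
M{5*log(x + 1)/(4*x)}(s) -5*pi*csc(pi*s)/(4*s - 4)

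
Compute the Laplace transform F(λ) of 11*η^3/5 66/(5*λ^4) 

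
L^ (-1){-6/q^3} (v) -3 * v^2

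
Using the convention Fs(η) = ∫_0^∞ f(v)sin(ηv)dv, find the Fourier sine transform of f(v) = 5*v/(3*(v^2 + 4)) 5*pi*exp(-2*η)/6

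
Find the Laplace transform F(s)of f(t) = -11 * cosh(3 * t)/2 -11 * s/(2 * s^2 - 18)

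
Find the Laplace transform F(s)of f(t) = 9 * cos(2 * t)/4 9 * s/(4 * (s^2 + 4))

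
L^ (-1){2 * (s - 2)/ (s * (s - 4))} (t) 2 * exp (2 * t) * cosh (2 * t)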